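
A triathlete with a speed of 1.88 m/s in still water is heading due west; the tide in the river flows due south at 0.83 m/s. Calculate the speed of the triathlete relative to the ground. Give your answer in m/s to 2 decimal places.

Taking east as x and north as y: velocity relative to the water = (-1.880, 0.000) m/s; the water relative to ground = (0.000, -0.830) m/s.
Velocity relative to ground = (-1.880, 0.000) + (0.000, -0.830) = (-1.880, -0.830) m/s.
Speed = |(-1.880, -0.830)| = 2.055 m/s.

2.06 m/s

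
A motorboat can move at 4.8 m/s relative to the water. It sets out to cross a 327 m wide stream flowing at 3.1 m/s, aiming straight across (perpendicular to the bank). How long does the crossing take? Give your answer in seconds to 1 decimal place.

68.1 s

The component of the motorboat's velocity perpendicular to the bank is 4.8 m/s.
The current is parallel to the bank, so it does not affect the crossing time.
Time = 327 / 4.800 = 68.125 s.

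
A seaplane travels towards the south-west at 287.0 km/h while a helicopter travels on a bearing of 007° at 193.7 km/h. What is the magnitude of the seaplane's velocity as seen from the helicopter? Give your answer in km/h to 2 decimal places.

455.52 km/h

Taking east as x and north as y: seaplane velocity = (-202.940, -202.940) km/h; helicopter velocity = (23.606, 192.256) km/h.
Velocity of seaplane relative to helicopter = (-202.940, -202.940) − (23.606, 192.256) = (-226.546, -395.196) km/h.
Magnitude = |(-226.546, -395.196)| = 455.525 km/h.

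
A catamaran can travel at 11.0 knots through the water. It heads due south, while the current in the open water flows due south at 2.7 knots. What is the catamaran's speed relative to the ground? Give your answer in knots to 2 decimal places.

Taking east as x and north as y: velocity relative to the water = (0.000, -11.000) knots; the water relative to ground = (0.000, -2.700) knots.
Velocity relative to ground = (0.000, -11.000) + (0.000, -2.700) = (0.000, -13.700) knots.
Speed = |(0.000, -13.700)| = 13.700 knots.

13.70 knots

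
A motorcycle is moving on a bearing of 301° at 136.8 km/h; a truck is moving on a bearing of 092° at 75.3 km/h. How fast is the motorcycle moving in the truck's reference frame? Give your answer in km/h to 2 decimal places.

Taking east as x and north as y: motorcycle velocity = (-117.260, 70.457) km/h; truck velocity = (75.254, -2.628) km/h.
Velocity of motorcycle relative to truck = (-117.260, 70.457) − (75.254, -2.628) = (-192.515, 73.085) km/h.
Magnitude = |(-192.515, 73.085)| = 205.921 km/h.

205.92 km/h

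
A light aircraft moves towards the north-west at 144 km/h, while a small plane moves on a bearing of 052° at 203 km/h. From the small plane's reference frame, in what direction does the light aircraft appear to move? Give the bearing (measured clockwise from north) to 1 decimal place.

264.9°

Taking east as x and north as y: light aircraft velocity = (-101.823, 101.823) km/h; small plane velocity = (159.966, 124.979) km/h.
Velocity of light aircraft relative to small plane = (-101.823, 101.823) − (159.966, 124.979) = (-261.790, -23.156) km/h.
Bearing = atan2(-261.79, -23.16) = 264.95° clockwise from north.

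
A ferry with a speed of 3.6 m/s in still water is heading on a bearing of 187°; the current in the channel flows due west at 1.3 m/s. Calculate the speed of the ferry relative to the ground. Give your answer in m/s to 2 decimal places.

Taking east as x and north as y: velocity relative to the water = (-0.439, -3.573) m/s; the water relative to ground = (-1.300, 0.000) m/s.
Velocity relative to ground = (-0.439, -3.573) + (-1.300, 0.000) = (-1.739, -3.573) m/s.
Speed = |(-1.739, -3.573)| = 3.974 m/s.

3.97 m/s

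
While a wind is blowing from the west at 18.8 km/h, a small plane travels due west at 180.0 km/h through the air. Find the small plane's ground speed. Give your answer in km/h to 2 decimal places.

161.20 km/h

Taking east as x and north as y: velocity relative to the air = (-180.000, 0.000) km/h; the air relative to ground = (18.800, 0.000) km/h.
Velocity relative to ground = (-180.000, 0.000) + (18.800, 0.000) = (-161.200, 0.000) km/h.
Speed = |(-161.200, 0.000)| = 161.200 km/h.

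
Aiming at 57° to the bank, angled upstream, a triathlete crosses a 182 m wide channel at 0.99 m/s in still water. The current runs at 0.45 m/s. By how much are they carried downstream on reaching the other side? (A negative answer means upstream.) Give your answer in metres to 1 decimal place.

-19.6 m

Perpendicular speed = 0.830 m/s; crossing time = 182 / 0.830 = 219.202 s.
Net downstream speed = -0.089 m/s.
Drift = -0.089 × 219.202 = -19.551 m (upstream).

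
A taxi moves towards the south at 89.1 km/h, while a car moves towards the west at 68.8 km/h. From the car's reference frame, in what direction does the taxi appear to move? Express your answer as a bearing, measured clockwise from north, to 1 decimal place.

Taking east as x and north as y: taxi velocity = (0.000, -89.100) km/h; car velocity = (-68.800, 0.000) km/h.
Velocity of taxi relative to car = (0.000, -89.100) − (-68.800, 0.000) = (68.800, -89.100) km/h.
Bearing = atan2(68.80, -89.10) = 142.33° clockwise from north.

142.3°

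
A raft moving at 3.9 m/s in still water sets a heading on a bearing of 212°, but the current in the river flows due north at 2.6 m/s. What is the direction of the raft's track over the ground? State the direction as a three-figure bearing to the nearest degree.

251°

Taking east as x and north as y: velocity relative to the water = (-2.067, -3.307) m/s; the water relative to ground = (0.000, 2.600) m/s.
Velocity relative to ground = (-2.067, -3.307) + (0.000, 2.600) = (-2.067, -0.707) m/s.
Bearing = atan2(-2.07, -0.71) = 251.10° clockwise from north.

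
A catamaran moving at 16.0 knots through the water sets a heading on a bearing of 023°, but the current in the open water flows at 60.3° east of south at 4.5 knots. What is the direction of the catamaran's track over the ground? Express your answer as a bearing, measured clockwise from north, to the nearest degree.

039°

Taking east as x and north as y: velocity relative to the water = (6.252, 14.728) knots; the water relative to ground = (3.909, -2.230) knots.
Velocity relative to ground = (6.252, 14.728) + (3.909, -2.230) = (10.161, 12.499) knots.
Bearing = atan2(10.16, 12.50) = 39.11° clockwise from north.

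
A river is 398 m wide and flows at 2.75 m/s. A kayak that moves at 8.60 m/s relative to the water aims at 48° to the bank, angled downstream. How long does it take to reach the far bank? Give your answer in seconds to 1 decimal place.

62.3 s

The component of the kayak's velocity perpendicular to the bank is 8.60 × sin 48° = 6.391 m/s.
Only the cross-stream component determines the crossing time; the current contributes nothing perpendicular to the bank.
Time = 398 / 6.391 = 62.275 s.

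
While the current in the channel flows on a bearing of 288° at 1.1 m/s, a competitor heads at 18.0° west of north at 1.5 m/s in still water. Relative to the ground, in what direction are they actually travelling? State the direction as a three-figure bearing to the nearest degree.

319°

Taking east as x and north as y: velocity relative to the water = (-0.464, 1.427) m/s; the water relative to ground = (-1.046, 0.340) m/s.
Velocity relative to ground = (-0.464, 1.427) + (-1.046, 0.340) = (-1.510, 1.767) m/s.
Bearing = atan2(-1.51, 1.77) = 319.48° clockwise from north.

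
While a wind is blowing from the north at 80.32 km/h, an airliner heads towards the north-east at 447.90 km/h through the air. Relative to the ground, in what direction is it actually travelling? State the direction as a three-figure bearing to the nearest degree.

Taking east as x and north as y: velocity relative to the air = (316.713, 316.713) km/h; the air relative to ground = (0.000, -80.320) km/h.
Velocity relative to ground = (316.713, 316.713) + (0.000, -80.320) = (316.713, 236.393) km/h.
Bearing = atan2(316.71, 236.39) = 53.26° clockwise from north.

053°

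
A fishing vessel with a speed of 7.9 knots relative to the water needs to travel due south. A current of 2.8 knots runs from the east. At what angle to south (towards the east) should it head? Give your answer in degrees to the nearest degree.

21°

The current pushes perpendicular to the desired track; the heading must have a component into the current equal to 2.8 knots: 7.9 sin θ = 2.8.
sin θ = 0.3544, so θ = 20.759°.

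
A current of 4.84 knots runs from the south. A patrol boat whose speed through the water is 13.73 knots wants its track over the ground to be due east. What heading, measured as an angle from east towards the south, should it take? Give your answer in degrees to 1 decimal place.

The current pushes perpendicular to the desired track; the heading must have a component into the current equal to 4.84 knots: 13.73 sin θ = 4.84.
sin θ = 0.3525, so θ = 20.641°.

20.6°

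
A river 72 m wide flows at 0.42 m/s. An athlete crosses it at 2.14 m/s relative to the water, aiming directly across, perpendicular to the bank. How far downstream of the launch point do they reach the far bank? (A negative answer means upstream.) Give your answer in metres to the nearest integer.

Perpendicular speed = 2.140 m/s; crossing time = 72 / 2.140 = 33.645 s.
Net downstream speed = 0.420 m/s.
Drift = 0.420 × 33.645 = 14.131 m (downstream).

14 m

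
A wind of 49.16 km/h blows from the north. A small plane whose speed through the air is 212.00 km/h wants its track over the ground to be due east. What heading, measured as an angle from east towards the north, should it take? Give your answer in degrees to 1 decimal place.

13.4°

The wind pushes perpendicular to the desired track; the heading must have a component into the wind equal to 49.16 km/h: 212.00 sin θ = 49.16.
sin θ = 0.2319, so θ = 13.408°.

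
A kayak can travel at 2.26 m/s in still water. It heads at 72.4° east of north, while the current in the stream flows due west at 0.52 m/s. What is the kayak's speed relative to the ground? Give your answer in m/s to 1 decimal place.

1.8 m/s

Taking east as x and north as y: velocity relative to the water = (2.154, 0.683) m/s; the water relative to ground = (-0.520, 0.000) m/s.
Velocity relative to ground = (2.154, 0.683) + (-0.520, 0.000) = (1.634, 0.683) m/s.
Speed = |(1.634, 0.683)| = 1.771 m/s.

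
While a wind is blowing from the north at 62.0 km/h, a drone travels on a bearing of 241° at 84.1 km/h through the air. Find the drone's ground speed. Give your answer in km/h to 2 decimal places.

126.38 km/h

Taking east as x and north as y: velocity relative to the air = (-73.556, -40.772) km/h; the air relative to ground = (0.000, -62.000) km/h.
Velocity relative to ground = (-73.556, -40.772) + (0.000, -62.000) = (-73.556, -102.772) km/h.
Speed = |(-73.556, -102.772)| = 126.383 km/h.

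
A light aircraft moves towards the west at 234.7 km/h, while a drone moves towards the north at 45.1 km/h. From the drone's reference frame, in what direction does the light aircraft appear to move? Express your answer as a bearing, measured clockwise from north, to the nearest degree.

Taking east as x and north as y: light aircraft velocity = (-234.700, 0.000) km/h; drone velocity = (0.000, 45.100) km/h.
Velocity of light aircraft relative to drone = (-234.700, 0.000) − (0.000, 45.100) = (-234.700, -45.100) km/h.
Bearing = atan2(-234.70, -45.10) = 259.12° clockwise from north.

259°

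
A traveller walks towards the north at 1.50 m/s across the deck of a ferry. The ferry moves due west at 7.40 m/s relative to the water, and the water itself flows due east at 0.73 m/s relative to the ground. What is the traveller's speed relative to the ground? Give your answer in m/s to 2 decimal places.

6.84 m/s

In east/north components (m/s): traveller relative to ferry = (0.000, 1.500); ferry relative to water = (-7.400, 0.000); water relative to ground = (0.730, 0.000).
Sum = (-6.670, 1.500) m/s.
Speed = |(-6.670, 1.500)| = 6.837 m/s.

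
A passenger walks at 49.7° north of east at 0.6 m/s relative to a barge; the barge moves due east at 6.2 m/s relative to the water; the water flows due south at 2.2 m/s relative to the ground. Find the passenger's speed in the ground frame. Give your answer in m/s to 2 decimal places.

In east/north components (m/s): passenger relative to barge = (0.388, 0.458); barge relative to water = (6.200, 0.000); water relative to ground = (0.000, -2.200).
Sum = (6.588, -1.742) m/s.
Speed = |(6.588, -1.742)| = 6.815 m/s.

6.81 m/s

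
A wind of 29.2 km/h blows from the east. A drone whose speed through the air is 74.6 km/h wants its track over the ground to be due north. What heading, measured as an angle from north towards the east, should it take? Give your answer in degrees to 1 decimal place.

The wind pushes perpendicular to the desired track; the heading must have a component into the wind equal to 29.2 km/h: 74.6 sin θ = 29.2.
sin θ = 0.3914, so θ = 23.043°.

23.0°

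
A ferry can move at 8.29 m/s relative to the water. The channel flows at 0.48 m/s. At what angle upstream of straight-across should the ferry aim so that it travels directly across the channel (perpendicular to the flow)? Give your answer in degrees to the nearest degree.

3°

To cancel the current, the upstream component of the ferry's velocity must equal the flow: 8.29 sin θ = 0.48.
sin θ = 0.48 / 8.29 = 0.0579.
θ = arcsin(0.0579) = 3.319°.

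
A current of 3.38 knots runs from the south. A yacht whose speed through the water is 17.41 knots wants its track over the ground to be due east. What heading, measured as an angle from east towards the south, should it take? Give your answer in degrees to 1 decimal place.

The current pushes perpendicular to the desired track; the heading must have a component into the current equal to 3.38 knots: 17.41 sin θ = 3.38.
sin θ = 0.1941, so θ = 11.195°.

11.2°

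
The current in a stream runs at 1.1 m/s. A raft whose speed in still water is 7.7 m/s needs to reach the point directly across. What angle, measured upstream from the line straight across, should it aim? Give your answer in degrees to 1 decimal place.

To cancel the current, the upstream component of the raft's velocity must equal the flow: 7.7 sin θ = 1.1.
sin θ = 1.1 / 7.7 = 0.1429.
θ = arcsin(0.1429) = 8.213°.

8.2°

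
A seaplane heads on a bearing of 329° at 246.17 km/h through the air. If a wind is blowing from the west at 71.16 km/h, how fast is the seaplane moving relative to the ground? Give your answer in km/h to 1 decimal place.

Taking east as x and north as y: velocity relative to the air = (-126.787, 211.009) km/h; the air relative to ground = (71.160, 0.000) km/h.
Velocity relative to ground = (-126.787, 211.009) + (71.160, 0.000) = (-55.627, 211.009) km/h.
Speed = |(-55.627, 211.009)| = 218.218 km/h.

218.2 km/h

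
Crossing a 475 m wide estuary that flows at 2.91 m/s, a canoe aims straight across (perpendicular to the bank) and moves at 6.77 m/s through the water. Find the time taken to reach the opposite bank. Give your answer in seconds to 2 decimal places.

70.16 s

The component of the canoe's velocity perpendicular to the bank is 6.77 m/s.
The flow acts along the bank and has no component across it.
Time = 475 / 6.770 = 70.162 s.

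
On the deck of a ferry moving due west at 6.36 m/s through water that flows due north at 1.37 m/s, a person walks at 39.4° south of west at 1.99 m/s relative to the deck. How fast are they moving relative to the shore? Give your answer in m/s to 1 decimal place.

In east/north components (m/s): person relative to ferry = (-1.538, -1.263); ferry relative to water = (-6.360, 0.000); water relative to ground = (0.000, 1.370).
Sum = (-7.898, 0.107) m/s.
Speed = |(-7.898, 0.107)| = 7.898 m/s.

7.9 m/s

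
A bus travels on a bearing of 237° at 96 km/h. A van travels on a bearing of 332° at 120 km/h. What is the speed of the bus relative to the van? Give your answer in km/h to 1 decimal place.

160.1 km/h

Taking east as x and north as y: bus velocity = (-80.512, -52.285) km/h; van velocity = (-56.337, 105.954) km/h.
Velocity of bus relative to van = (-80.512, -52.285) − (-56.337, 105.954) = (-24.176, -158.239) km/h.
Magnitude = |(-24.176, -158.239)| = 160.075 km/h.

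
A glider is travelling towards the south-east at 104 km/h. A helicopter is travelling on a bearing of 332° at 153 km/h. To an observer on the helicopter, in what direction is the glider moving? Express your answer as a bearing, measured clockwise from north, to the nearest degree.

Taking east as x and north as y: glider velocity = (73.539, -73.539) km/h; helicopter velocity = (-71.829, 135.091) km/h.
Velocity of glider relative to helicopter = (73.539, -73.539) − (-71.829, 135.091) = (145.368, -208.630) km/h.
Bearing = atan2(145.37, -208.63) = 145.13° clockwise from north.

145°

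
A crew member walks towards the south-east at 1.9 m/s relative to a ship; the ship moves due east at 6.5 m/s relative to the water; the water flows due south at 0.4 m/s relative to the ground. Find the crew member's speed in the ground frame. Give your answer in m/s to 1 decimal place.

In east/north components (m/s): crew member relative to ship = (1.344, -1.344); ship relative to water = (6.500, 0.000); water relative to ground = (0.000, -0.400).
Sum = (7.844, -1.744) m/s.
Speed = |(7.844, -1.744)| = 8.035 m/s.

8.0 m/s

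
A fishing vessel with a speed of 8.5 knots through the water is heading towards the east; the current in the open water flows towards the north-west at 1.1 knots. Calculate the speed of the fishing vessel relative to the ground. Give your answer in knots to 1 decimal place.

7.8 knots

Taking east as x and north as y: velocity relative to the water = (8.500, 0.000) knots; the water relative to ground = (-0.778, 0.778) knots.
Velocity relative to ground = (8.500, 0.000) + (-0.778, 0.778) = (7.722, 0.778) knots.
Speed = |(7.722, 0.778)| = 7.761 knots.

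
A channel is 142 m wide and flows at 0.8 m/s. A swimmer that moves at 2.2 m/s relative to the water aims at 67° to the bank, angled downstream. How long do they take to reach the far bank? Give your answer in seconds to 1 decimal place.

The component of the swimmer's velocity perpendicular to the bank is 2.2 × sin 67° = 2.025 m/s.
The current is parallel to the bank, so it does not affect the crossing time.
Time = 142 / 2.025 = 70.120 s.

70.1 s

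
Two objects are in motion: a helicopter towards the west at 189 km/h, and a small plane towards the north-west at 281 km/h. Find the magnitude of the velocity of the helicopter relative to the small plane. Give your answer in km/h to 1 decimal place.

198.9 km/h

Taking east as x and north as y: helicopter velocity = (-189.000, 0.000) km/h; small plane velocity = (-198.697, 198.697) km/h.
Velocity of helicopter relative to small plane = (-189.000, 0.000) − (-198.697, 198.697) = (9.697, -198.697) km/h.
Magnitude = |(9.697, -198.697)| = 198.933 km/h.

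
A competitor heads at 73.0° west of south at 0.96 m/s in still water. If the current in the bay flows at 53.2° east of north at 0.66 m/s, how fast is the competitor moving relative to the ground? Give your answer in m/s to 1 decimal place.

Taking east as x and north as y: velocity relative to the water = (-0.918, -0.281) m/s; the water relative to ground = (0.528, 0.395) m/s.
Velocity relative to ground = (-0.918, -0.281) + (0.528, 0.395) = (-0.390, 0.115) m/s.
Speed = |(-0.390, 0.115)| = 0.406 m/s.

0.4 m/s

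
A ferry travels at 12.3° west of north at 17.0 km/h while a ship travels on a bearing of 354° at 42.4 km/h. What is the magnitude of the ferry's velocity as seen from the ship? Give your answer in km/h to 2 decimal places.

25.57 km/h

Taking east as x and north as y: ferry velocity = (-3.622, 16.610) km/h; ship velocity = (-4.432, 42.168) km/h.
Velocity of ferry relative to ship = (-3.622, 16.610) − (-4.432, 42.168) = (0.810, -25.558) km/h.
Magnitude = |(0.810, -25.558)| = 25.571 km/h.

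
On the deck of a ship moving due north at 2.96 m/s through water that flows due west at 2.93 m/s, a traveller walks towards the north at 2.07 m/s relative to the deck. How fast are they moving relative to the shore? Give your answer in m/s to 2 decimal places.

In east/north components (m/s): traveller relative to ship = (0.000, 2.070); ship relative to water = (0.000, 2.960); water relative to ground = (-2.930, 0.000).
Sum = (-2.930, 5.030) m/s.
Speed = |(-2.930, 5.030)| = 5.821 m/s.

5.82 m/s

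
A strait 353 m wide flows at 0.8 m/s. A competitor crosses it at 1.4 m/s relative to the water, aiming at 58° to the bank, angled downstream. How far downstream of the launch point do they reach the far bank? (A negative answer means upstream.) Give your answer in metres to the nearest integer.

Perpendicular speed = 1.187 m/s; crossing time = 353 / 1.187 = 297.321 s.
Net downstream speed = 1.542 m/s.
Drift = 1.542 × 297.321 = 458.436 m (downstream).

458 m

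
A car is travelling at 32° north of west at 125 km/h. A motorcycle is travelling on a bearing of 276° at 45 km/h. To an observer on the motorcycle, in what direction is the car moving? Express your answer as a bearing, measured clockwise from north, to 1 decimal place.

315.1°

Taking east as x and north as y: car velocity = (-106.006, 66.240) km/h; motorcycle velocity = (-44.753, 4.704) km/h.
Velocity of car relative to motorcycle = (-106.006, 66.240) − (-44.753, 4.704) = (-61.253, 61.536) km/h.
Bearing = atan2(-61.25, 61.54) = 315.13° clockwise from north.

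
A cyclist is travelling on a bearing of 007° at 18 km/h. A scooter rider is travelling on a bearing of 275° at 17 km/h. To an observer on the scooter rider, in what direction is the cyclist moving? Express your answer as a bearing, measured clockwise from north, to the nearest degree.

Taking east as x and north as y: cyclist velocity = (2.194, 17.866) km/h; scooter rider velocity = (-16.935, 1.482) km/h.
Velocity of cyclist relative to scooter rider = (2.194, 17.866) − (-16.935, 1.482) = (19.129, 16.384) km/h.
Bearing = atan2(19.13, 16.38) = 49.42° clockwise from north.

049°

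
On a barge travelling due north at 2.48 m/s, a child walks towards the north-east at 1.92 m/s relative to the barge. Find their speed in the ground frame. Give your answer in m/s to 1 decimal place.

4.1 m/s

Taking east as x and north as y: barge velocity = (0.000, 2.480) m/s; child velocity relative to barge = (1.358, 1.358) m/s.
Velocity relative to ground = (0.000, 2.480) + (1.358, 1.358) = (1.358, 3.838) m/s.
Speed = |(1.358, 3.838)| = 4.071 m/s.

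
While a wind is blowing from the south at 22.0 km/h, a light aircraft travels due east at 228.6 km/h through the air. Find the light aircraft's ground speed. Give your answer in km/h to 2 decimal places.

229.66 km/h

Taking east as x and north as y: velocity relative to the air = (228.600, 0.000) km/h; the air relative to ground = (0.000, 22.000) km/h.
Velocity relative to ground = (228.600, 0.000) + (0.000, 22.000) = (228.600, 22.000) km/h.
Speed = |(228.600, 22.000)| = 229.656 km/h.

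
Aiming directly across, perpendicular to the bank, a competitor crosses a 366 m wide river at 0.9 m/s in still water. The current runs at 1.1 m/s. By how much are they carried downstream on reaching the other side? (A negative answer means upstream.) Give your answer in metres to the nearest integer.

447 m

Perpendicular speed = 0.900 m/s; crossing time = 366 / 0.900 = 406.667 s.
Net downstream speed = 1.100 m/s.
Drift = 1.100 × 406.667 = 447.333 m (downstream).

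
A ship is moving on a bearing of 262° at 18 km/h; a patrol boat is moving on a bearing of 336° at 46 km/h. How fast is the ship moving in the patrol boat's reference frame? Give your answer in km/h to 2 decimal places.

Taking east as x and north as y: ship velocity = (-17.825, -2.505) km/h; patrol boat velocity = (-18.710, 42.023) km/h.
Velocity of ship relative to patrol boat = (-17.825, -2.505) − (-18.710, 42.023) = (0.885, -44.528) km/h.
Magnitude = |(0.885, -44.528)| = 44.537 km/h.

44.54 km/h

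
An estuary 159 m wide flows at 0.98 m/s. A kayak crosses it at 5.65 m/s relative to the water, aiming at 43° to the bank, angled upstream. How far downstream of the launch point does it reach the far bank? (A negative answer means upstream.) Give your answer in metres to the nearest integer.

-130 m

Perpendicular speed = 3.853 m/s; crossing time = 159 / 3.853 = 41.263 s.
Net downstream speed = -3.152 m/s.
Drift = -3.152 × 41.263 = -130.068 m (upstream).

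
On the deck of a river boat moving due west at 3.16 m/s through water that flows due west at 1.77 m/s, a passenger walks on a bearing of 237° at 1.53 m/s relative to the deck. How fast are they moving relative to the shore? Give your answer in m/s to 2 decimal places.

6.27 m/s

In east/north components (m/s): passenger relative to river boat = (-1.283, -0.833); river boat relative to water = (-3.160, 0.000); water relative to ground = (-1.770, 0.000).
Sum = (-6.213, -0.833) m/s.
Speed = |(-6.213, -0.833)| = 6.269 m/s.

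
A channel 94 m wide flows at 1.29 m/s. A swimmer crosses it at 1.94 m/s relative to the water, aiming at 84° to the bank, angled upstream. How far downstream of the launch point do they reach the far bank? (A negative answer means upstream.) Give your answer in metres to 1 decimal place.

53.0 m

Perpendicular speed = 1.929 m/s; crossing time = 94 / 1.929 = 48.721 s.
Net downstream speed = 1.087 m/s.
Drift = 1.087 × 48.721 = 52.970 m (downstream).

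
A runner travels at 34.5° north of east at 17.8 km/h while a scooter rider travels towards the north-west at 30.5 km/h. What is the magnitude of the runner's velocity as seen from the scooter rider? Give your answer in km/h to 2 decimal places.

38.01 km/h

Taking east as x and north as y: runner velocity = (14.669, 10.082) km/h; scooter rider velocity = (-21.567, 21.567) km/h.
Velocity of runner relative to scooter rider = (14.669, 10.082) − (-21.567, 21.567) = (36.236, -11.485) km/h.
Magnitude = |(36.236, -11.485)| = 38.013 km/h.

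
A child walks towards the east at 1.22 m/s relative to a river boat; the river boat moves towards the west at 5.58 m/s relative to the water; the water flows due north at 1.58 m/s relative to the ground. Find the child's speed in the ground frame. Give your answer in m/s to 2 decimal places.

In east/north components (m/s): child relative to river boat = (1.220, 0.000); river boat relative to water = (-5.580, 0.000); water relative to ground = (0.000, 1.580).
Sum = (-4.360, 1.580) m/s.
Speed = |(-4.360, 1.580)| = 4.637 m/s.

4.64 m/s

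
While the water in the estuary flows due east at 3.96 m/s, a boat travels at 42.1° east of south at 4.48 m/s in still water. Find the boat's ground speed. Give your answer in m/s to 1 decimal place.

7.7 m/s

Taking east as x and north as y: velocity relative to the water = (3.004, -3.324) m/s; the water relative to ground = (3.960, 0.000) m/s.
Velocity relative to ground = (3.004, -3.324) + (3.960, 0.000) = (6.964, -3.324) m/s.
Speed = |(6.964, -3.324)| = 7.716 m/s.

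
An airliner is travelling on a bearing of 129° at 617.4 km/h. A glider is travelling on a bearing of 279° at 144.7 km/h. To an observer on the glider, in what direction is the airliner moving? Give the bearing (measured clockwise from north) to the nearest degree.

Taking east as x and north as y: airliner velocity = (479.810, -388.542) km/h; glider velocity = (-142.919, 22.636) km/h.
Velocity of airliner relative to glider = (479.810, -388.542) − (-142.919, 22.636) = (622.728, -411.178) km/h.
Bearing = atan2(622.73, -411.18) = 123.44° clockwise from north.

123°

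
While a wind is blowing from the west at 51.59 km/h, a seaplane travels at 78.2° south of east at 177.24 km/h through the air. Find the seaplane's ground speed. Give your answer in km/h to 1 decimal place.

194.5 km/h

Taking east as x and north as y: velocity relative to the air = (36.245, -173.494) km/h; the air relative to ground = (51.590, 0.000) km/h.
Velocity relative to ground = (36.245, -173.494) + (51.590, 0.000) = (87.835, -173.494) km/h.
Speed = |(87.835, -173.494)| = 194.462 km/h.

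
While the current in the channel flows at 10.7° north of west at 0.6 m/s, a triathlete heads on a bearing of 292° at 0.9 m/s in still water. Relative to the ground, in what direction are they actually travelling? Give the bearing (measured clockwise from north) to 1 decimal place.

287.5°

Taking east as x and north as y: velocity relative to the water = (-0.834, 0.337) m/s; the water relative to ground = (-0.590, 0.111) m/s.
Velocity relative to ground = (-0.834, 0.337) + (-0.590, 0.111) = (-1.424, 0.449) m/s.
Bearing = atan2(-1.42, 0.45) = 287.48° clockwise from north.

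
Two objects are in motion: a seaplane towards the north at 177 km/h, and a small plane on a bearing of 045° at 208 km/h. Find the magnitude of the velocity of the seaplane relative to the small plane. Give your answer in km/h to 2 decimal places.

Taking east as x and north as y: seaplane velocity = (0.000, 177.000) km/h; small plane velocity = (147.078, 147.078) km/h.
Velocity of seaplane relative to small plane = (0.000, 177.000) − (147.078, 147.078) = (-147.078, 29.922) km/h.
Magnitude = |(-147.078, 29.922)| = 150.091 km/h.

150.09 km/h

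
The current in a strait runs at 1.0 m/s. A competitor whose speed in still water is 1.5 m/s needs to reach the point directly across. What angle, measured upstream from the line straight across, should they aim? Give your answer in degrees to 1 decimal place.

41.8°

To cancel the current, the upstream component of the competitor's velocity must equal the flow: 1.5 sin θ = 1.0.
sin θ = 1.0 / 1.5 = 0.6667.
θ = arcsin(0.6667) = 41.810°.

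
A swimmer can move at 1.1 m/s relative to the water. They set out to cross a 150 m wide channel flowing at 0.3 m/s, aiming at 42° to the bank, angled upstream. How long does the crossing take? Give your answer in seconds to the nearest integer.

204 s

The component of the swimmer's velocity perpendicular to the bank is 1.1 × sin 42° = 0.736 m/s.
The flow acts along the bank and has no component across it.
Time = 150 / 0.736 = 203.792 s.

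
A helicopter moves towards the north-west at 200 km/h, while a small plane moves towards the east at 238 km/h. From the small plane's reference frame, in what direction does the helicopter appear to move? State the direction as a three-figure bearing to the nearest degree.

Taking east as x and north as y: helicopter velocity = (-141.421, 141.421) km/h; small plane velocity = (238.000, 0.000) km/h.
Velocity of helicopter relative to small plane = (-141.421, 141.421) − (238.000, 0.000) = (-379.421, 141.421) km/h.
Bearing = atan2(-379.42, 141.42) = 290.44° clockwise from north.

290°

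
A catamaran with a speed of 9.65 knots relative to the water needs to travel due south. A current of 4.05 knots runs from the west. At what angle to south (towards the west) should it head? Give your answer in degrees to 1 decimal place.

24.8°

The current pushes perpendicular to the desired track; the heading must have a component into the current equal to 4.05 knots: 9.65 sin θ = 4.05.
sin θ = 0.4197, so θ = 24.815°.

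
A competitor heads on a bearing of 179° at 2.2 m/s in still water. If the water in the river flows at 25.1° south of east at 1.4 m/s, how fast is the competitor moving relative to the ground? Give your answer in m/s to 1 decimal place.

Taking east as x and north as y: velocity relative to the water = (0.038, -2.200) m/s; the water relative to ground = (1.268, -0.594) m/s.
Velocity relative to ground = (0.038, -2.200) + (1.268, -0.594) = (1.306, -2.794) m/s.
Speed = |(1.306, -2.794)| = 3.084 m/s.

3.1 m/s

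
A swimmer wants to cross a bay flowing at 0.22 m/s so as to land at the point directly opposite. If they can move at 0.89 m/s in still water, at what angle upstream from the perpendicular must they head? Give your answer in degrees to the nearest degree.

To cancel the current, the upstream component of the swimmer's velocity must equal the flow: 0.89 sin θ = 0.22.
sin θ = 0.22 / 0.89 = 0.2472.
θ = arcsin(0.2472) = 14.311°.

14°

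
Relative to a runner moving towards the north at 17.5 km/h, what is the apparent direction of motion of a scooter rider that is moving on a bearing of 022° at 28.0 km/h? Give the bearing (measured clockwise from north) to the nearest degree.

Taking east as x and north as y: scooter rider velocity = (10.489, 25.961) km/h; runner velocity = (0.000, 17.500) km/h.
Velocity of scooter rider relative to runner = (10.489, 25.961) − (0.000, 17.500) = (10.489, 8.461) km/h.
Bearing = atan2(10.49, 8.46) = 51.11° clockwise from north.

051°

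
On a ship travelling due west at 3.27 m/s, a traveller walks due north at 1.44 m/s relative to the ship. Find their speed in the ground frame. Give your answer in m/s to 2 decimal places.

Taking east as x and north as y: ship velocity = (-3.270, 0.000) m/s; traveller velocity relative to ship = (0.000, 1.440) m/s.
Velocity relative to ground = (-3.270, 0.000) + (0.000, 1.440) = (-3.270, 1.440) m/s.
Speed = |(-3.270, 1.440)| = 3.573 m/s.

3.57 m/s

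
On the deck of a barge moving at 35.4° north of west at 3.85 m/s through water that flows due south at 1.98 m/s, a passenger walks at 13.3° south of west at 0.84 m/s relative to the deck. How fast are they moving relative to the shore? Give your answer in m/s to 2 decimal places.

3.96 m/s

In east/north components (m/s): passenger relative to barge = (-0.817, -0.193); barge relative to water = (-3.138, 2.230); water relative to ground = (0.000, -1.980).
Sum = (-3.956, 0.057) m/s.
Speed = |(-3.956, 0.057)| = 3.956 m/s.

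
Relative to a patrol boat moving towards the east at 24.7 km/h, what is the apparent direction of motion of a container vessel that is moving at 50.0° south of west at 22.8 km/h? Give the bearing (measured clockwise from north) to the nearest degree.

Taking east as x and north as y: container vessel velocity = (-14.656, -17.466) km/h; patrol boat velocity = (24.700, 0.000) km/h.
Velocity of container vessel relative to patrol boat = (-14.656, -17.466) − (24.700, 0.000) = (-39.356, -17.466) km/h.
Bearing = atan2(-39.36, -17.47) = 246.07° clockwise from north.

246°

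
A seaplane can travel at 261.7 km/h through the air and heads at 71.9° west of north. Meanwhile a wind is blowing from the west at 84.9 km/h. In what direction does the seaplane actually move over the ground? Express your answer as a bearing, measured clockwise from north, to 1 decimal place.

Taking east as x and north as y: velocity relative to the air = (-248.750, 81.304) km/h; the air relative to ground = (84.900, 0.000) km/h.
Velocity relative to ground = (-248.750, 81.304) + (84.900, 0.000) = (-163.850, 81.304) km/h.
Bearing = atan2(-163.85, 81.30) = 296.39° clockwise from north.

296.4°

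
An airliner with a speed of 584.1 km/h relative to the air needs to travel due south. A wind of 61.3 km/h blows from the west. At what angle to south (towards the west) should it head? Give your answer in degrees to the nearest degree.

6°

The wind pushes perpendicular to the desired track; the heading must have a component into the wind equal to 61.3 km/h: 584.1 sin θ = 61.3.
sin θ = 0.1049, so θ = 6.024°.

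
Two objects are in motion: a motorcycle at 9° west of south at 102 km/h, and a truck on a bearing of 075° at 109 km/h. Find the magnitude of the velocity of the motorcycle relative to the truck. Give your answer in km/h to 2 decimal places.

177.00 km/h

Taking east as x and north as y: motorcycle velocity = (-15.956, -100.744) km/h; truck velocity = (105.286, 28.211) km/h.
Velocity of motorcycle relative to truck = (-15.956, -100.744) − (105.286, 28.211) = (-121.242, -128.955) km/h.
Magnitude = |(-121.242, -128.955)| = 177.001 km/h.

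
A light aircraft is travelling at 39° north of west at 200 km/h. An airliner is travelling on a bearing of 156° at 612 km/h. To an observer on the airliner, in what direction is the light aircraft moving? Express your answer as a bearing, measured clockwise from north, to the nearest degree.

Taking east as x and north as y: light aircraft velocity = (-155.429, 125.864) km/h; airliner velocity = (248.923, -559.090) km/h.
Velocity of light aircraft relative to airliner = (-155.429, 125.864) − (248.923, -559.090) = (-404.352, 684.954) km/h.
Bearing = atan2(-404.35, 684.95) = 329.45° clockwise from north.

329°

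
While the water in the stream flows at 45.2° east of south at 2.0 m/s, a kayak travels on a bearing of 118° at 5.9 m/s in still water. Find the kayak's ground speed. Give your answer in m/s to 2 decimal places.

7.84 m/s

Taking east as x and north as y: velocity relative to the water = (5.209, -2.770) m/s; the water relative to ground = (1.419, -1.409) m/s.
Velocity relative to ground = (5.209, -2.770) + (1.419, -1.409) = (6.629, -4.179) m/s.
Speed = |(6.629, -4.179)| = 7.836 m/s.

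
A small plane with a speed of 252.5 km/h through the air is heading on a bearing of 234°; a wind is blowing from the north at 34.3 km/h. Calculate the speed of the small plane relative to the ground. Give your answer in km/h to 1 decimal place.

Taking east as x and north as y: velocity relative to the air = (-204.277, -148.416) km/h; the air relative to ground = (0.000, -34.300) km/h.
Velocity relative to ground = (-204.277, -148.416) + (0.000, -34.300) = (-204.277, -182.716) km/h.
Speed = |(-204.277, -182.716)| = 274.069 km/h.

274.1 km/h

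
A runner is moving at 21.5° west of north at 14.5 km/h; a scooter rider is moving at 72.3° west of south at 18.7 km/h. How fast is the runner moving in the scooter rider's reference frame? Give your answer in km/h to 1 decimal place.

22.9 km/h

Taking east as x and north as y: runner velocity = (-5.314, 13.491) km/h; scooter rider velocity = (-17.815, -5.685) km/h.
Velocity of runner relative to scooter rider = (-5.314, 13.491) − (-17.815, -5.685) = (12.501, 19.176) km/h.
Magnitude = |(12.501, 19.176)| = 22.891 km/h.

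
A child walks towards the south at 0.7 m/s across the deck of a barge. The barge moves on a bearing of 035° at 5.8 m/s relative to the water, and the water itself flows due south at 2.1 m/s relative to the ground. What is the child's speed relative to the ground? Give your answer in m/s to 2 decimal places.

3.86 m/s

In east/north components (m/s): child relative to barge = (0.000, -0.700); barge relative to water = (3.327, 4.751); water relative to ground = (0.000, -2.100).
Sum = (3.327, 1.951) m/s.
Speed = |(3.327, 1.951)| = 3.857 m/s.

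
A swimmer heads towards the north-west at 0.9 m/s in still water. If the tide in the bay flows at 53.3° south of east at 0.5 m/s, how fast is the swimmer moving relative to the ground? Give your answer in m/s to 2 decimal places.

Taking east as x and north as y: velocity relative to the water = (-0.636, 0.636) m/s; the water relative to ground = (0.299, -0.401) m/s.
Velocity relative to ground = (-0.636, 0.636) + (0.299, -0.401) = (-0.338, 0.236) m/s.
Speed = |(-0.338, 0.236)| = 0.412 m/s.

0.41 m/s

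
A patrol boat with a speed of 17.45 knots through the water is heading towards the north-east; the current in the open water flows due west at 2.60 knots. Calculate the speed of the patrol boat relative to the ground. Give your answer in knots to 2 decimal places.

15.72 knots

Taking east as x and north as y: velocity relative to the water = (12.339, 12.339) knots; the water relative to ground = (-2.600, 0.000) knots.
Velocity relative to ground = (12.339, 12.339) + (-2.600, 0.000) = (9.739, 12.339) knots.
Speed = |(9.739, 12.339)| = 15.719 knots.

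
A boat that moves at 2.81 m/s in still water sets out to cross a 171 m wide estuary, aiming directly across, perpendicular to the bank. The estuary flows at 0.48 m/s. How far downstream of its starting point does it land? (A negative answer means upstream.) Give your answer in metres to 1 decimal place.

Perpendicular speed = 2.810 m/s; crossing time = 171 / 2.810 = 60.854 s.
Net downstream speed = 0.480 m/s.
Drift = 0.480 × 60.854 = 29.210 m (downstream).

29.2 m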